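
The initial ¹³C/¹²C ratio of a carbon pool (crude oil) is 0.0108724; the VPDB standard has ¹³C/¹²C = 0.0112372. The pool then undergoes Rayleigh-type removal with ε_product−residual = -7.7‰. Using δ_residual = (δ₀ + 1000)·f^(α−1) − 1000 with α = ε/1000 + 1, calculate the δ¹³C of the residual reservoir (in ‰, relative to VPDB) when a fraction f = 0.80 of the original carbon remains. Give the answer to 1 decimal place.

-30.8‰

δ₀ = (0.0108724/0.0112372 − 1)×1000 = (0.967536 − 1)×1000 = -32.464‰
α − 1 = ε/1000 = -0.0077
f^(α−1) = 0.80^(-0.0077) = 1.001720
δ_res = (-32.464 + 1000) × 1.001720 − 1000 = 969.200 − 1000 = -30.80‰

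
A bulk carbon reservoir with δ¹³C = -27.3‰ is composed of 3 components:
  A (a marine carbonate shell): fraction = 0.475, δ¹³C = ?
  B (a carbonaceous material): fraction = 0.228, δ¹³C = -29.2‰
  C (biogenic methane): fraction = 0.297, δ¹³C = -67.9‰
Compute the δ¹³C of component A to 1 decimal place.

-1.0‰

Isotope mass balance: δ_bulk = Σ fᵢ·δᵢ.
-27.3 = 0.475×δ_A + 0.228×(-29.2) + 0.297×(-67.9)
0.475·δ_A = -27.3 − (-26.824) = -0.476
δ_A = -0.476 / 0.475 = -1.00‰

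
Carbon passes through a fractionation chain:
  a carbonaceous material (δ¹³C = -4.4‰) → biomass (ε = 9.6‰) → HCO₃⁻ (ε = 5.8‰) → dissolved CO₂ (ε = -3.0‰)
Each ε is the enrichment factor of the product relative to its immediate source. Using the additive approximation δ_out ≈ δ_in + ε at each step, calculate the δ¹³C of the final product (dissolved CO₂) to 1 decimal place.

step 1: δ ≈ -4.4 + (9.6) = 5.2‰
step 2: δ ≈ 5.2 + (5.8) = 11.0‰
step 3: δ ≈ 11.0 + (-3.0) = 8.0‰

8.0‰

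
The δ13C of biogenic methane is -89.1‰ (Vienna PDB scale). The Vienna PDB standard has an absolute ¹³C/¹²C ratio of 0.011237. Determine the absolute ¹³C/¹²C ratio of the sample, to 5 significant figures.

0.010236

R_sample = R_standard × (δ13C/1000 + 1)
R_sample = 0.011237 × (-89.1/1000 + 1) = 0.011237 × 0.910900
R_sample = 0.0102358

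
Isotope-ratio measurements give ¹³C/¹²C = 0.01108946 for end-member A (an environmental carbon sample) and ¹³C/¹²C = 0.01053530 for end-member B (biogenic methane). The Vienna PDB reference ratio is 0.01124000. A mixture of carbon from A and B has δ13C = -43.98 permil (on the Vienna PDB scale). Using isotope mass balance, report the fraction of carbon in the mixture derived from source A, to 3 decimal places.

δ_A = (0.01108946/0.01124000 − 1)×1000 = (0.986607 − 1)×1000 = -13.393 permil
δ_B = (0.01053530/0.01124000 − 1)×1000 = (0.937304 − 1)×1000 = -62.696 permil
f_A = (δ_mix − δ_B)/(δ_A − δ_B) = (-43.98 − (-62.696))/(-13.393 − (-62.696))
f_A = 18.716 / 49.302 = 0.3796

0.380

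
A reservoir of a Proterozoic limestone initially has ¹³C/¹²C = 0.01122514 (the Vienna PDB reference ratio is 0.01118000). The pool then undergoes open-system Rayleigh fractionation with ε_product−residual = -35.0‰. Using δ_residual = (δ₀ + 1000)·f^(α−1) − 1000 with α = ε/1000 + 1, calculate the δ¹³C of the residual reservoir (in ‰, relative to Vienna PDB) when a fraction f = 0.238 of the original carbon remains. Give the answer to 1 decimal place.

55.8‰

δ₀ = (0.01122514/0.01118000 − 1)×1000 = (1.004038 − 1)×1000 = 4.038‰
α − 1 = ε/1000 = -0.0350
f^(α−1) = 0.238^(-0.0350) = 1.051525
δ_res = (4.038 + 1000) × 1.051525 − 1000 = 1055.771 − 1000 = 55.77‰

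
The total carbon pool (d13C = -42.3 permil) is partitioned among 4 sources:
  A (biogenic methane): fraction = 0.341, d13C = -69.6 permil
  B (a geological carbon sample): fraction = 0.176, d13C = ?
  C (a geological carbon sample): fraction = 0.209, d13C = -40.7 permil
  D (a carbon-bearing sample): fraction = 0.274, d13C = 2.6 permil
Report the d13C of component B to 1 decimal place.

Isotope mass balance: δ_bulk = Σ fᵢ·δᵢ.
-42.3 = 0.341×(-69.6) + 0.176×δ_B + 0.209×(-40.7) + 0.274×(2.6)
0.176·δ_B = -42.3 − (-31.527) = -10.772
δ_B = -10.772 / 0.176 = -61.21 permil

-61.2 permil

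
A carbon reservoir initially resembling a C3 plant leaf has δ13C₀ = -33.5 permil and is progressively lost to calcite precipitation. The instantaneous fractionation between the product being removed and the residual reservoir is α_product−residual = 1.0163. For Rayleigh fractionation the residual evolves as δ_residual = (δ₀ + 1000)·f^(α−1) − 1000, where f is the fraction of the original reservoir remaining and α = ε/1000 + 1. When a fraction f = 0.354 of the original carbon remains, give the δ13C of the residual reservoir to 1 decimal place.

Rayleigh residual: δ_res = (δ₀ + 1000)·f^(α−1) − 1000
α − 1 = 0.01630
f^(α−1) = 0.354^(0.01630) = 0.983216
δ_res = (-33.5 + 1000) × 0.983216 − 1000 = 950.278 − 1000 = -49.72 permil

-49.7 permil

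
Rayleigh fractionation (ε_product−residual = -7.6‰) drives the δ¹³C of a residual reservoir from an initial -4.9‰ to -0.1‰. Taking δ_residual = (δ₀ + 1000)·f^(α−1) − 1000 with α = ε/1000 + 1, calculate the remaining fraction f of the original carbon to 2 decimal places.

0.53

α − 1 = ε/1000 = -0.0076
(δ_res + 1000)/(δ₀ + 1000) = (-0.1 + 1000)/(-4.9 + 1000) = 999.9/995.1 = 1.004824
f = 1.004824^(1/-0.0076) = exp(ln(1.004824)/-0.0076) = exp(0.00481/-0.0076)
f = exp(-0.6332) = 0.5309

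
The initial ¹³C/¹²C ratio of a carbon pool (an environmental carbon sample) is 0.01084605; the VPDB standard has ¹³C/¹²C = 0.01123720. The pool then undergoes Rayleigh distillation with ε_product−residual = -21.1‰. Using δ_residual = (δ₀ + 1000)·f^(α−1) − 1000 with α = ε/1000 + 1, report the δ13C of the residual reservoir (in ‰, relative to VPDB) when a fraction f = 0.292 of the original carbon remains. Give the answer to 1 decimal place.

δ₀ = (0.01084605/0.01123720 − 1)×1000 = (0.965192 − 1)×1000 = -34.808‰
α − 1 = ε/1000 = -0.0211
f^(α−1) = 0.292^(-0.0211) = 1.026314
δ_res = (-34.808 + 1000) × 1.026314 − 1000 = 990.590 − 1000 = -9.41‰

-9.4‰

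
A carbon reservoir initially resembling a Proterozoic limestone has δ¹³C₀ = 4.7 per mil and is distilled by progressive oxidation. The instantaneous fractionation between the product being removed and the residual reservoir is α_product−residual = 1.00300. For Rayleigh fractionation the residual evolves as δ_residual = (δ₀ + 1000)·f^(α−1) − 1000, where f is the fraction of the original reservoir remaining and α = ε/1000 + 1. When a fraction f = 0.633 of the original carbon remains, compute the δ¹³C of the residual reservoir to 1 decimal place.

Rayleigh residual: δ_res = (δ₀ + 1000)·f^(α−1) − 1000
α − 1 = 0.00300
f^(α−1) = 0.633^(0.00300) = 0.998629
δ_res = (4.7 + 1000) × 0.998629 − 1000 = 1003.323 − 1000 = 3.32 per mil

3.3 per mil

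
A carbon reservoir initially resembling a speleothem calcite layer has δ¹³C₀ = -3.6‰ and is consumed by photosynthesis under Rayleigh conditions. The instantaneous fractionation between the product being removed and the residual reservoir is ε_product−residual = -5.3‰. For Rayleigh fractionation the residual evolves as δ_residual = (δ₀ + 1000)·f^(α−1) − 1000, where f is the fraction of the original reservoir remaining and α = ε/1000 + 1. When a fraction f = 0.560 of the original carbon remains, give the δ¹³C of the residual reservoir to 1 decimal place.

-0.5‰

Rayleigh residual: δ_res = (δ₀ + 1000)·f^(α−1) − 1000
α = ε/1000 + 1 = 0.99470, so α − 1 = -0.00530
f^(α−1) = 0.560^(-0.00530) = 1.003078
δ_res = (-3.6 + 1000) × 1.003078 − 1000 = 999.467 − 1000 = -0.53‰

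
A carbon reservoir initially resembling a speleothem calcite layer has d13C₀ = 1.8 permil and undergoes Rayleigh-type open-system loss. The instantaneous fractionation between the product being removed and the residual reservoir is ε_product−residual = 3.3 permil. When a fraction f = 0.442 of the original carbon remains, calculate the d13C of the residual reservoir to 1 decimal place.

Rayleigh residual: δ_res = (δ₀ + 1000)·f^(α−1) − 1000
α = ε/1000 + 1 = 1.00330, so α − 1 = 0.00330
f^(α−1) = 0.442^(0.00330) = 0.997309
δ_res = (1.8 + 1000) × 0.997309 − 1000 = 999.105 − 1000 = -0.90 permil

-0.9 permil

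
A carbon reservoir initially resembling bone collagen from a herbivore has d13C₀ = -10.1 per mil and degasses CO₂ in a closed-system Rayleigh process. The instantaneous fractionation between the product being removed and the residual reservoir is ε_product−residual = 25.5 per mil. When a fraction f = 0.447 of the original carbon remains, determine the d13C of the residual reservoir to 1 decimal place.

-30.2 per mil

Rayleigh residual: δ_res = (δ₀ + 1000)·f^(α−1) − 1000
α = ε/1000 + 1 = 1.02550, so α − 1 = 0.02550
f^(α−1) = 0.447^(0.02550) = 0.979677
δ_res = (-10.1 + 1000) × 0.979677 − 1000 = 969.782 − 1000 = -30.22 per mil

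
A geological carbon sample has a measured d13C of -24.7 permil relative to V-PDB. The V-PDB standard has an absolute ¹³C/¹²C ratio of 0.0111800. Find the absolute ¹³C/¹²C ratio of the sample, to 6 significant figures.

0.0109039

R_sample = R_standard × (d13C/1000 + 1)
R_sample = 0.0111800 × (-24.7/1000 + 1) = 0.0111800 × 0.975300
R_sample = 0.0109039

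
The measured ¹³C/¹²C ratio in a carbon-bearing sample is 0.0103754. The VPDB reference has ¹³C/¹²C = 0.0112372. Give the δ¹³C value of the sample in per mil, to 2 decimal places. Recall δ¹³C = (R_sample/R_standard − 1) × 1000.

-76.69 per mil

δ¹³C = (R_sample / R_standard − 1) × 1000
R_sample / R_standard = 0.0103754 / 0.0112372 = 0.923308
δ¹³C = (0.923308 − 1) × 1000 = -76.692 per mil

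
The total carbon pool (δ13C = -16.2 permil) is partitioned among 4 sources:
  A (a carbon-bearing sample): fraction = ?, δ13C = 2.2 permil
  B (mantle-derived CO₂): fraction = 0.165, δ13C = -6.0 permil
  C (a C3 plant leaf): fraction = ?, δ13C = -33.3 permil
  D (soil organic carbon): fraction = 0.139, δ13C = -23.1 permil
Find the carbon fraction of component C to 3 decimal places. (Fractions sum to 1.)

0.381

Let f_C and f_A be the unknown fractions; fractions sum to 1 so f_C + f_A = 0.696.
Mass balance: Σ fᵢ·δᵢ = δ_bulk ⇒ f_C·(-33.3) + f_A·(2.2) = -16.2 − (-4.201) = -11.999
Substitute f_A = 0.696 − f_C:
f_C·(-33.3 − 2.2) = -11.999 − 0.696×(2.2) = -13.530
f_C = -13.530 / -35.5 = 0.3811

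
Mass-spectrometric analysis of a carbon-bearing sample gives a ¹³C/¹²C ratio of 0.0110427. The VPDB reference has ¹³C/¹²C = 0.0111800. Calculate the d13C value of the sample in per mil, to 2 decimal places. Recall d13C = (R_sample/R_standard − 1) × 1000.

d13C = (R_sample / R_standard − 1) × 1000
R_sample / R_standard = 0.0110427 / 0.0111800 = 0.987719
d13C = (0.987719 − 1) × 1000 = -12.281 per mil

-12.28 per mil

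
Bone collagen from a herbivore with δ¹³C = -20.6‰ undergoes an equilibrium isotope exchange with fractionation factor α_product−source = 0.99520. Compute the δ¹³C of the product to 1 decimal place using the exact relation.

δ_product = (δ_source + 1000)·α − 1000
δ_product = (-20.6 + 1000) × 0.99520 − 1000
δ_product = 974.699 − 1000 = -25.30‰

-25.3‰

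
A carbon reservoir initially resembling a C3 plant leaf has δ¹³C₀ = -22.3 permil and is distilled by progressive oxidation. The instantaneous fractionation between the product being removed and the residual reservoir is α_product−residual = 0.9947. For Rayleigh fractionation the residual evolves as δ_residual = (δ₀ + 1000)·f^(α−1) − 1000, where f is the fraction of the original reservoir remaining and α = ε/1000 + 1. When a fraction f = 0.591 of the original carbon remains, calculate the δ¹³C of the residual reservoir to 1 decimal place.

-19.6 permil

Rayleigh residual: δ_res = (δ₀ + 1000)·f^(α−1) − 1000
α − 1 = -0.00530
f^(α−1) = 0.591^(-0.00530) = 1.002791
δ_res = (-22.3 + 1000) × 1.002791 − 1000 = 980.429 − 1000 = -19.57 permil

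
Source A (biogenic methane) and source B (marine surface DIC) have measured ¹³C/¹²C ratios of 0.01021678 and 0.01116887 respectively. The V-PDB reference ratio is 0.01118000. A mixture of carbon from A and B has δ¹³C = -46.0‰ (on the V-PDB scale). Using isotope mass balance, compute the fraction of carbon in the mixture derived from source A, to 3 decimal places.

0.528

δ_A = (0.01021678/0.01118000 − 1)×1000 = (0.913844 − 1)×1000 = -86.156‰
δ_B = (0.01116887/0.01118000 − 1)×1000 = (0.999004 − 1)×1000 = -0.996‰
f_A = (δ_mix − δ_B)/(δ_A − δ_B) = (-46.0 − (-0.996))/(-86.156 − (-0.996))
f_A = -45.004 / -85.160 = 0.5285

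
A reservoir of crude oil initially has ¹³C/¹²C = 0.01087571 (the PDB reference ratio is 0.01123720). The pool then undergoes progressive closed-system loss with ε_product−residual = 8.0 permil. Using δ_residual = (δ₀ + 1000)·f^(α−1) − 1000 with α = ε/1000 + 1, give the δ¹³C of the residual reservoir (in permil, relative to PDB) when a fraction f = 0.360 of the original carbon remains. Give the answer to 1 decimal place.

-40.0 permil

δ₀ = (0.01087571/0.01123720 − 1)×1000 = (0.967831 − 1)×1000 = -32.169 permil
α − 1 = ε/1000 = 0.0080
f^(α−1) = 0.360^(0.0080) = 0.991860
δ_res = (-32.169 + 1000) × 0.991860 − 1000 = 959.953 − 1000 = -40.05 permil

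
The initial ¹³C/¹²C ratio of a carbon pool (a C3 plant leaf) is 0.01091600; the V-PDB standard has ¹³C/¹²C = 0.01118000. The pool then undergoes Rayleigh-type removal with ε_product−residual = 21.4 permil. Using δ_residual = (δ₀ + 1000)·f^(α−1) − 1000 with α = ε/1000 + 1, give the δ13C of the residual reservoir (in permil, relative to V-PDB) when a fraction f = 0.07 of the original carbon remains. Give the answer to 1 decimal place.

-77.6 permil

δ₀ = (0.01091600/0.01118000 − 1)×1000 = (0.976386 − 1)×1000 = -23.614 permil
α − 1 = ε/1000 = 0.0214
f^(α−1) = 0.07^(0.0214) = 0.944681
δ_res = (-23.614 + 1000) × 0.944681 − 1000 = 922.374 − 1000 = -77.63 permil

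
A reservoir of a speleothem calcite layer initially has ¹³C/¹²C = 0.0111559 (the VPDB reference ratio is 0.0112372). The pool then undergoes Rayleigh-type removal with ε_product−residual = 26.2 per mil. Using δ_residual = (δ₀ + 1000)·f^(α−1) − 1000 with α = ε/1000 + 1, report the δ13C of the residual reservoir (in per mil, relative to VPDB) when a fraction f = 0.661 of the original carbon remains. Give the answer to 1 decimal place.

δ₀ = (0.0111559/0.0112372 − 1)×1000 = (0.992765 − 1)×1000 = -7.235 per mil
α − 1 = ε/1000 = 0.0262
f^(α−1) = 0.661^(0.0262) = 0.989212
δ_res = (-7.235 + 1000) × 0.989212 − 1000 = 982.055 − 1000 = -17.95 per mil

-17.9 per mil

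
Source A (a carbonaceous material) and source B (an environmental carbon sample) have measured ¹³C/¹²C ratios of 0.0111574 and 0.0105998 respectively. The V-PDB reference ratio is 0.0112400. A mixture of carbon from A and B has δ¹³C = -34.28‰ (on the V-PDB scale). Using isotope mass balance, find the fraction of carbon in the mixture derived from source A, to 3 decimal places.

δ_A = (0.0111574/0.0112400 − 1)×1000 = (0.992651 − 1)×1000 = -7.349‰
δ_B = (0.0105998/0.0112400 − 1)×1000 = (0.943043 − 1)×1000 = -56.957‰
f_A = (δ_mix − δ_B)/(δ_A − δ_B) = (-34.28 − (-56.957))/(-7.349 − (-56.957))
f_A = 22.677 / 49.609 = 0.4571

0.457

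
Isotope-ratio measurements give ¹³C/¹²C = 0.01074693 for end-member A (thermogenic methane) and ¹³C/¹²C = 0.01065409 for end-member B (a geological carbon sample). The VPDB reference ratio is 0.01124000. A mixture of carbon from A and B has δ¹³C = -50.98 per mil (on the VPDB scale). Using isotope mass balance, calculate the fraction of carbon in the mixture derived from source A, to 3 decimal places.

δ_A = (0.01074693/0.01124000 − 1)×1000 = (0.956133 − 1)×1000 = -43.867 per mil
δ_B = (0.01065409/0.01124000 − 1)×1000 = (0.947873 − 1)×1000 = -52.127 per mil
f_A = (δ_mix − δ_B)/(δ_A − δ_B) = (-50.98 − (-52.127))/(-43.867 − (-52.127))
f_A = 1.147 / 8.260 = 0.1389

0.139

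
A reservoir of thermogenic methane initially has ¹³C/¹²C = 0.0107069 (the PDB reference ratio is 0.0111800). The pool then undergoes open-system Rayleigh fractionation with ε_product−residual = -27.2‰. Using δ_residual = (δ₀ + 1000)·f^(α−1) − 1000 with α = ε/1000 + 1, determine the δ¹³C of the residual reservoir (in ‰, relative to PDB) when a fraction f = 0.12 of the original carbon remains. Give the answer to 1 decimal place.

δ₀ = (0.0107069/0.0111800 − 1)×1000 = (0.957683 − 1)×1000 = -42.317‰
α − 1 = ε/1000 = -0.0272
f^(α−1) = 0.12^(-0.0272) = 1.059367
δ_res = (-42.317 + 1000) × 1.059367 − 1000 = 1014.538 − 1000 = 14.54‰

14.5‰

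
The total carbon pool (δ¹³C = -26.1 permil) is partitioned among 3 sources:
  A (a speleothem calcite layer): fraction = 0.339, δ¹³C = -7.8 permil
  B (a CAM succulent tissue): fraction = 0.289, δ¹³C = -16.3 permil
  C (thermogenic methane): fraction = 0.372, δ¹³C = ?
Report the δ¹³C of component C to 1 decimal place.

-50.4 permil

Isotope mass balance: δ_bulk = Σ fᵢ·δᵢ.
-26.1 = 0.339×(-7.8) + 0.289×(-16.3) + 0.372×δ_C
0.372·δ_C = -26.1 − (-7.355) = -18.745
δ_C = -18.745 / 0.372 = -50.39 permil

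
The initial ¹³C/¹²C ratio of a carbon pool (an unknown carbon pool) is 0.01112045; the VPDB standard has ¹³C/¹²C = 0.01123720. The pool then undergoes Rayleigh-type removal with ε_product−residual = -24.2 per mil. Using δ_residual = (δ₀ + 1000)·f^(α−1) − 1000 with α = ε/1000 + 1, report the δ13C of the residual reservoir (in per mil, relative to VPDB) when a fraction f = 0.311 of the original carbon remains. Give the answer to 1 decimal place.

δ₀ = (0.01112045/0.01123720 − 1)×1000 = (0.989610 − 1)×1000 = -10.390 per mil
α − 1 = ε/1000 = -0.0242
f^(α−1) = 0.311^(-0.0242) = 1.028668
δ_res = (-10.390 + 1000) × 1.028668 − 1000 = 1017.980 − 1000 = 17.98 per mil

18.0 per mil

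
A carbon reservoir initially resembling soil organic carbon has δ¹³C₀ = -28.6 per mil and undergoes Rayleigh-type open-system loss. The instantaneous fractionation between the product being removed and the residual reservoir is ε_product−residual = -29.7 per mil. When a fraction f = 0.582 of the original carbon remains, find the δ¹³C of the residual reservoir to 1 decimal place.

-12.9 per mil

Rayleigh residual: δ_res = (δ₀ + 1000)·f^(α−1) − 1000
α = ε/1000 + 1 = 0.97030, so α − 1 = -0.02970
f^(α−1) = 0.582^(-0.02970) = 1.016206
δ_res = (-28.6 + 1000) × 1.016206 − 1000 = 987.143 − 1000 = -12.86 per mil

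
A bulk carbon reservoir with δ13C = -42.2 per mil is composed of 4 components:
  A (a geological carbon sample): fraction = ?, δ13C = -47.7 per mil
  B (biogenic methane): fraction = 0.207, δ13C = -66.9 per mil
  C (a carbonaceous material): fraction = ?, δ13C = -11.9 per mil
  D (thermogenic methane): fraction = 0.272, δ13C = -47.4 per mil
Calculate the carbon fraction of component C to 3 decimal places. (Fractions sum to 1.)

0.262

Let f_C and f_A be the unknown fractions; fractions sum to 1 so f_C + f_A = 0.521.
Mass balance: Σ fᵢ·δᵢ = δ_bulk ⇒ f_C·(-11.9) + f_A·(-47.7) = -42.2 − (-26.741) = -15.459
Substitute f_A = 0.521 − f_C:
f_C·(-11.9 − -47.7) = -15.459 − 0.521×(-47.7) = 9.393
f_C = 9.393 / 35.8 = 0.2624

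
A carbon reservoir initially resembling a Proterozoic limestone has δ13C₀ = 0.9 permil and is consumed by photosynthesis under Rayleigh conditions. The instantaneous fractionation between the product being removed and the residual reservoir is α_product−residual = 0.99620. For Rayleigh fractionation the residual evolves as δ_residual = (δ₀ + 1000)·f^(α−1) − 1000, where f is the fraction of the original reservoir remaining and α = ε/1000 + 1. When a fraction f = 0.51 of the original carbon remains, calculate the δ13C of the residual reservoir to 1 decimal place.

3.5 permil

Rayleigh residual: δ_res = (δ₀ + 1000)·f^(α−1) − 1000
α − 1 = -0.00380
f^(α−1) = 0.51^(-0.00380) = 1.002562
δ_res = (0.9 + 1000) × 1.002562 − 1000 = 1003.464 − 1000 = 3.46 permil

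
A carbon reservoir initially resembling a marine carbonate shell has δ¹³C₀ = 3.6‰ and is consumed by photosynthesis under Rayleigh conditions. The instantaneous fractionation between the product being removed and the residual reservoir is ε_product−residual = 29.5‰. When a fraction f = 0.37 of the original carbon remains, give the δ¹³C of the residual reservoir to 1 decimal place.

-25.4‰

Rayleigh residual: δ_res = (δ₀ + 1000)·f^(α−1) − 1000
α = ε/1000 + 1 = 1.02950, so α − 1 = 0.02950
f^(α−1) = 0.37^(0.02950) = 0.971096
δ_res = (3.6 + 1000) × 0.971096 − 1000 = 974.591 − 1000 = -25.41‰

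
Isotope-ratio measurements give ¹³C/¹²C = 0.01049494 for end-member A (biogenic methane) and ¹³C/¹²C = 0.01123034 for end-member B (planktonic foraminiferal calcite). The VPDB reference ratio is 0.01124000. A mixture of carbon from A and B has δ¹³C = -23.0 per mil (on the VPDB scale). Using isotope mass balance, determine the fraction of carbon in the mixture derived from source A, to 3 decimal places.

δ_A = (0.01049494/0.01124000 − 1)×1000 = (0.933714 − 1)×1000 = -66.286 per mil
δ_B = (0.01123034/0.01124000 − 1)×1000 = (0.999141 − 1)×1000 = -0.859 per mil
f_A = (δ_mix − δ_B)/(δ_A − δ_B) = (-23.0 − (-0.859))/(-66.286 − (-0.859))
f_A = -22.141 / -65.427 = 0.3384

0.338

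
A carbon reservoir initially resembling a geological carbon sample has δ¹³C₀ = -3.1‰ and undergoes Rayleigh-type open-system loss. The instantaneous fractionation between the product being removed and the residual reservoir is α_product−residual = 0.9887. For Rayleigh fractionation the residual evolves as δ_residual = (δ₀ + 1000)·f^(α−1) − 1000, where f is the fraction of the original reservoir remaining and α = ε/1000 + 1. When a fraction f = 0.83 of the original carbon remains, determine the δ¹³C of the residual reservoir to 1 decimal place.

-1.0‰

Rayleigh residual: δ_res = (δ₀ + 1000)·f^(α−1) − 1000
α − 1 = -0.01130
f^(α−1) = 0.83^(-0.01130) = 1.002108
δ_res = (-3.1 + 1000) × 1.002108 − 1000 = 999.001 − 1000 = -1.00‰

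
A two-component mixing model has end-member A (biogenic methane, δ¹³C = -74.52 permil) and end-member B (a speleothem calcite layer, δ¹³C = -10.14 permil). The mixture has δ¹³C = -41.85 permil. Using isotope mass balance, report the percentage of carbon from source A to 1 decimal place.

49.3%

δ_mix = f_A·δ_A + (1 − f_A)·δ_B  ⇒  f_A = (δ_mix − δ_B)/(δ_A − δ_B)
f_A = (-41.85 − (-10.14)) / (-74.52 − (-10.14))
f_A = -31.71 / -64.38 = 0.4925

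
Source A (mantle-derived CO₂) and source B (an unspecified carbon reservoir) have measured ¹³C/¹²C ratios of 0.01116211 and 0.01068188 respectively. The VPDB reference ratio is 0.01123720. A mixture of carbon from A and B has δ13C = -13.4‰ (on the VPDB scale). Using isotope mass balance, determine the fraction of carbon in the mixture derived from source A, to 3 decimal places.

0.843

δ_A = (0.01116211/0.01123720 − 1)×1000 = (0.993318 − 1)×1000 = -6.682‰
δ_B = (0.01068188/0.01123720 − 1)×1000 = (0.950582 − 1)×1000 = -49.418‰
f_A = (δ_mix − δ_B)/(δ_A − δ_B) = (-13.4 − (-49.418))/(-6.682 − (-49.418))
f_A = 36.018 / 42.736 = 0.8428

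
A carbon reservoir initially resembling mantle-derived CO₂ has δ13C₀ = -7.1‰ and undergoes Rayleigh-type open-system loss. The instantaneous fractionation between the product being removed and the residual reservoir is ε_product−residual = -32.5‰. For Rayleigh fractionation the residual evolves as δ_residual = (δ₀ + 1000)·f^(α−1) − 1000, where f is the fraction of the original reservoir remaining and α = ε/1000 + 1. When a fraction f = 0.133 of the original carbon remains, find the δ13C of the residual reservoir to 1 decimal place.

60.2‰

Rayleigh residual: δ_res = (δ₀ + 1000)·f^(α−1) − 1000
α = ε/1000 + 1 = 0.96750, so α − 1 = -0.03250
f^(α−1) = 0.133^(-0.03250) = 1.067763
δ_res = (-7.1 + 1000) × 1.067763 − 1000 = 1060.182 − 1000 = 60.18‰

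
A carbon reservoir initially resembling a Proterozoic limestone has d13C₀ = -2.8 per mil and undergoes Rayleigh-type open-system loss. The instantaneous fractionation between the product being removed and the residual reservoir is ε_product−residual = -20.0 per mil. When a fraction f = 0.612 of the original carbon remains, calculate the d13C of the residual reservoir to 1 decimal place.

7.0 per mil

Rayleigh residual: δ_res = (δ₀ + 1000)·f^(α−1) − 1000
α = ε/1000 + 1 = 0.98000, so α − 1 = -0.02000
f^(α−1) = 0.612^(-0.02000) = 1.009869
δ_res = (-2.8 + 1000) × 1.009869 − 1000 = 1007.041 − 1000 = 7.04 per mil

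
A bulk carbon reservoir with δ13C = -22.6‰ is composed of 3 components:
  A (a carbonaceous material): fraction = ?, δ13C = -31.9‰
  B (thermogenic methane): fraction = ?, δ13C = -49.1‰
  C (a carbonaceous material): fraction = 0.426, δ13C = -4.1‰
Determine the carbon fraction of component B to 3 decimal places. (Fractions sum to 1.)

0.148

Let f_B and f_A be the unknown fractions; fractions sum to 1 so f_B + f_A = 0.574.
Mass balance: Σ fᵢ·δᵢ = δ_bulk ⇒ f_B·(-49.1) + f_A·(-31.9) = -22.6 − (-1.747) = -20.853
Substitute f_A = 0.574 − f_B:
f_B·(-49.1 − -31.9) = -20.853 − 0.574×(-31.9) = -2.543
f_B = -2.543 / -17.2 = 0.1478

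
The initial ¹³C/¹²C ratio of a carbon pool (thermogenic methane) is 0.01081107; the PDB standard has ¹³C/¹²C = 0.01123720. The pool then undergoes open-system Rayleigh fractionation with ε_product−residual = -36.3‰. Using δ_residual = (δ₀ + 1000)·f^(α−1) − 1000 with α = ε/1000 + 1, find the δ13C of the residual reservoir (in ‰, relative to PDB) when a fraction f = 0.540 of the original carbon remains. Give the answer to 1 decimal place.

δ₀ = (0.01081107/0.01123720 − 1)×1000 = (0.962079 − 1)×1000 = -37.921‰
α − 1 = ε/1000 = -0.0363
f^(α−1) = 0.540^(-0.0363) = 1.022620
δ_res = (-37.921 + 1000) × 1.022620 − 1000 = 983.840 − 1000 = -16.16‰

-16.2‰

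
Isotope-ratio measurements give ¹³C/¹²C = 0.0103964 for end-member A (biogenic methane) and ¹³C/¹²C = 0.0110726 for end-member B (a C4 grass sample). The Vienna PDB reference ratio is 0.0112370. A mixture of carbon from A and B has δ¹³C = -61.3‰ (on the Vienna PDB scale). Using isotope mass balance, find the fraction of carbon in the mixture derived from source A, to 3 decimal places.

δ_A = (0.0103964/0.0112370 − 1)×1000 = (0.925194 − 1)×1000 = -74.806‰
δ_B = (0.0110726/0.0112370 − 1)×1000 = (0.985370 − 1)×1000 = -14.630‰
f_A = (δ_mix − δ_B)/(δ_A − δ_B) = (-61.3 − (-14.630))/(-74.806 − (-14.630))
f_A = -46.670 / -60.176 = 0.7756

0.776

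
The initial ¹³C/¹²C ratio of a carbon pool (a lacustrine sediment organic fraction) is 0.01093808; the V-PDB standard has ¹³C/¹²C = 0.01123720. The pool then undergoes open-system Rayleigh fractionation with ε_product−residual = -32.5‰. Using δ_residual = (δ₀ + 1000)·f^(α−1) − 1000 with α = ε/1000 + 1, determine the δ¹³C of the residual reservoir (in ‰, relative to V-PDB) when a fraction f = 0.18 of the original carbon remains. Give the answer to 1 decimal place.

δ₀ = (0.01093808/0.01123720 − 1)×1000 = (0.973381 − 1)×1000 = -26.619‰
α − 1 = ε/1000 = -0.0325
f^(α−1) = 0.18^(-0.0325) = 1.057313
δ_res = (-26.619 + 1000) × 1.057313 − 1000 = 1029.169 − 1000 = 29.17‰

29.2‰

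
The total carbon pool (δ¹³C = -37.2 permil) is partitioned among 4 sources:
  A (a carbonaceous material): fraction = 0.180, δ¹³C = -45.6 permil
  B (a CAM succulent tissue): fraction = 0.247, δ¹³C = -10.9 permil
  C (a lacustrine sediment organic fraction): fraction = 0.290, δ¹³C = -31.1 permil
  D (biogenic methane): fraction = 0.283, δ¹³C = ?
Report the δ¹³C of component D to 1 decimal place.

-61.1 permil

Isotope mass balance: δ_bulk = Σ fᵢ·δᵢ.
-37.2 = 0.180×(-45.6) + 0.247×(-10.9) + 0.290×(-31.1) + 0.283×δ_D
0.283·δ_D = -37.2 − (-19.919) = -17.281
δ_D = -17.281 / 0.283 = -61.06 permil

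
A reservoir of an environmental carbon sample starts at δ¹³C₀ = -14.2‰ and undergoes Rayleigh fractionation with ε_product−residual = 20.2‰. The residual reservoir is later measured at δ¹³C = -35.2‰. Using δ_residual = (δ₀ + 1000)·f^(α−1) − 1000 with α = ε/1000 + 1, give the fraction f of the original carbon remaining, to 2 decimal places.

0.34

α − 1 = ε/1000 = 0.0202
(δ_res + 1000)/(δ₀ + 1000) = (-35.2 + 1000)/(-14.2 + 1000) = 964.8/985.8 = 0.978698
f = 0.978698^(1/0.0202) = exp(ln(0.978698)/0.0202) = exp(-0.02153/0.0202)
f = exp(-1.0660) = 0.3444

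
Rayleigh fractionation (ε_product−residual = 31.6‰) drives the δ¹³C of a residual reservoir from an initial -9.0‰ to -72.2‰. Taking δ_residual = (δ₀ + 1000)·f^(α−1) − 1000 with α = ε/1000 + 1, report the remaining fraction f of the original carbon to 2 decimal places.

0.12

α − 1 = ε/1000 = 0.0316
(δ_res + 1000)/(δ₀ + 1000) = (-72.2 + 1000)/(-9.0 + 1000) = 927.8/991.0 = 0.936226
f = 0.936226^(1/0.0316) = exp(ln(0.936226)/0.0316) = exp(-0.06590/0.0316)
f = exp(-2.0854) = 0.1243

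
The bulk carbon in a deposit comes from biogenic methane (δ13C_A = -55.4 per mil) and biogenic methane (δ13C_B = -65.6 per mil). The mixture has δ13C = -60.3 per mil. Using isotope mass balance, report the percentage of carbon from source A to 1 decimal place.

52.0%

δ_mix = f_A·δ_A + (1 − f_A)·δ_B  ⇒  f_A = (δ_mix − δ_B)/(δ_A − δ_B)
f_A = (-60.3 − (-65.6)) / (-55.4 − (-65.6))
f_A = 5.3 / 10.2 = 0.5196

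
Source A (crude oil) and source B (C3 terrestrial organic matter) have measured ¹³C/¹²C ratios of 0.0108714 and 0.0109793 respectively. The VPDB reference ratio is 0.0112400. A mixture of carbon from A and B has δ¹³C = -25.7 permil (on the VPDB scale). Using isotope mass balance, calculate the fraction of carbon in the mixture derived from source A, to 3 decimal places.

0.261

δ_A = (0.0108714/0.0112400 − 1)×1000 = (0.967206 − 1)×1000 = -32.794 permil
δ_B = (0.0109793/0.0112400 − 1)×1000 = (0.976806 − 1)×1000 = -23.194 permil
f_A = (δ_mix − δ_B)/(δ_A − δ_B) = (-25.7 − (-23.194))/(-32.794 − (-23.194))
f_A = -2.506 / -9.600 = 0.2611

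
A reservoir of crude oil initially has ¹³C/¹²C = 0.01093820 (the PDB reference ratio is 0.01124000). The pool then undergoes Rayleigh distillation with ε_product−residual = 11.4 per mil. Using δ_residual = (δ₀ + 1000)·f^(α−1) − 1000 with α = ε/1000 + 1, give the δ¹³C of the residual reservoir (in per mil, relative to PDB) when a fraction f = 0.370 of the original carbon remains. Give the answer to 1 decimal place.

δ₀ = (0.01093820/0.01124000 − 1)×1000 = (0.973149 − 1)×1000 = -26.851 per mil
α − 1 = ε/1000 = 0.0114
f^(α−1) = 0.370^(0.0114) = 0.988730
δ_res = (-26.851 + 1000) × 0.988730 − 1000 = 962.182 − 1000 = -37.82 per mil

-37.8 per mil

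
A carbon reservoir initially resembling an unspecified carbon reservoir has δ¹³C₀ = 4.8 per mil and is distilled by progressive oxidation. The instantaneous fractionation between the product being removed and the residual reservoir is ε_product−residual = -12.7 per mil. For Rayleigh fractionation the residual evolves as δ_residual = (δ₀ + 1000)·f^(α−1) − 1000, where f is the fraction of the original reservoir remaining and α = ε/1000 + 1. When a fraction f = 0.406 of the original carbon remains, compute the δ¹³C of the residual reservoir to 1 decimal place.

16.4 per mil

Rayleigh residual: δ_res = (δ₀ + 1000)·f^(α−1) − 1000
α = ε/1000 + 1 = 0.98730, so α − 1 = -0.01270
f^(α−1) = 0.406^(-0.01270) = 1.011514
δ_res = (4.8 + 1000) × 1.011514 − 1000 = 1016.369 − 1000 = 16.37 per mil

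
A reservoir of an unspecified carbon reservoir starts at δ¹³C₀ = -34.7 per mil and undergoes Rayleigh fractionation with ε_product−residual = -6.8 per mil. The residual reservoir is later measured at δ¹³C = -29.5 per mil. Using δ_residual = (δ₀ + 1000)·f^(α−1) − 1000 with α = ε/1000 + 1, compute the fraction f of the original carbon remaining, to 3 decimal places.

α − 1 = ε/1000 = -0.0068
(δ_res + 1000)/(δ₀ + 1000) = (-29.5 + 1000)/(-34.7 + 1000) = 970.5/965.3 = 1.005387
f = 1.005387^(1/-0.0068) = exp(ln(1.005387)/-0.0068) = exp(0.00537/-0.0068)
f = exp(-0.7901) = 0.4538

0.454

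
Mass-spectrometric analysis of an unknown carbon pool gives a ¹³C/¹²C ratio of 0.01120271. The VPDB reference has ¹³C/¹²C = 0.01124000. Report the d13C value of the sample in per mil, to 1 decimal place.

-3.3 per mil

d13C = (R_sample / R_standard − 1) × 1000
R_sample / R_standard = 0.01120271 / 0.01124000 = 0.996682
d13C = (0.996682 − 1) × 1000 = -3.32 per mil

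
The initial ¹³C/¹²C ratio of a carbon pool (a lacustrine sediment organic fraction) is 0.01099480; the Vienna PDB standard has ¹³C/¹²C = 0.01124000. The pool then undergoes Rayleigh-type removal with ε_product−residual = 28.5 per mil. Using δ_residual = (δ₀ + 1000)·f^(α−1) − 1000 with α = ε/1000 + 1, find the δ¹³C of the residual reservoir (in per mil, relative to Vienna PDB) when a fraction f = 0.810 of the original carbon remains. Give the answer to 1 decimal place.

δ₀ = (0.01099480/0.01124000 − 1)×1000 = (0.978185 − 1)×1000 = -21.815 per mil
α − 1 = ε/1000 = 0.0285
f^(α−1) = 0.810^(0.0285) = 0.994012
δ_res = (-21.815 + 1000) × 0.994012 − 1000 = 972.328 − 1000 = -27.67 per mil

-27.7 per mil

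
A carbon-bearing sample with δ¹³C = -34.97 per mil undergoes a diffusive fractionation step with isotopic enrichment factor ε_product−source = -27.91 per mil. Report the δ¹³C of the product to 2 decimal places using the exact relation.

To first order, δ_product ≈ δ_source + ε = -62.88 per mil.
Exactly, δ_product = (δ_source + 1000)·(ε/1000 + 1) − 1000.
δ_product = (-34.97 + 1000) × (-27.91/1000 + 1) − 1000
δ_product = -61.904 per mil

-61.90 per mil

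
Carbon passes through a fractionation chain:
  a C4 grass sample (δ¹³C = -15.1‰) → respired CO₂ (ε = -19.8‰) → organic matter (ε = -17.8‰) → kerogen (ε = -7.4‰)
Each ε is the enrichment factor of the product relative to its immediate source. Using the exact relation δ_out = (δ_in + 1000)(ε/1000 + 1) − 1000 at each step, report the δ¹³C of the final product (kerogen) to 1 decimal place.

step 1: δ = (-15.10 + 1000)·(-19.8/1000 + 1) − 1000 = -34.60‰
step 2: δ = (-34.60 + 1000)·(-17.8/1000 + 1) − 1000 = -51.79‰
step 3: δ = (-51.79 + 1000)·(-7.4/1000 + 1) − 1000 = -58.80‰

-58.8‰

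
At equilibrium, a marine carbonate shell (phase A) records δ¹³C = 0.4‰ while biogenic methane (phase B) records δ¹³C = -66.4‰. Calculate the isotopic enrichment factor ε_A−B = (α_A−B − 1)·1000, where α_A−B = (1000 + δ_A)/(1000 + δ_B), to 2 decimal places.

71.55‰

α_A−B = (1000 + 0.4) / (1000 + -66.4) = 1000.4 / 933.6 = 1.071551
ε_A−B = (1.071551 − 1) × 1000 = 71.551‰
(The approximation ε ≈ δ_A − δ_B would give 66.8‰.)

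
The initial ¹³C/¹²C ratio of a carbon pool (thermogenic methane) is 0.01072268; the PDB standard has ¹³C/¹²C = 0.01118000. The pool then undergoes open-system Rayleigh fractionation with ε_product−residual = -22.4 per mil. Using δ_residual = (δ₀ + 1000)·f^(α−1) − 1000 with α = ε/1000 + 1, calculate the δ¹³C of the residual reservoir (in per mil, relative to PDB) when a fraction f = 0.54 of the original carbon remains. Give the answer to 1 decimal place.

δ₀ = (0.01072268/0.01118000 − 1)×1000 = (0.959095 − 1)×1000 = -40.905 per mil
α − 1 = ε/1000 = -0.0224
f^(α−1) = 0.54^(-0.0224) = 1.013898
δ_res = (-40.905 + 1000) × 1.013898 − 1000 = 972.425 − 1000 = -27.58 per mil

-27.6 per mil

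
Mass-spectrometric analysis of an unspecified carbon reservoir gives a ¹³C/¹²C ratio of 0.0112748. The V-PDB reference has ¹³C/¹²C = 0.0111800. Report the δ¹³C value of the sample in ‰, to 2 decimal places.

δ¹³C = (R_sample / R_standard − 1) × 1000
R_sample / R_standard = 0.0112748 / 0.0111800 = 1.008479
δ¹³C = (1.008479 − 1) × 1000 = 8.479‰

8.48‰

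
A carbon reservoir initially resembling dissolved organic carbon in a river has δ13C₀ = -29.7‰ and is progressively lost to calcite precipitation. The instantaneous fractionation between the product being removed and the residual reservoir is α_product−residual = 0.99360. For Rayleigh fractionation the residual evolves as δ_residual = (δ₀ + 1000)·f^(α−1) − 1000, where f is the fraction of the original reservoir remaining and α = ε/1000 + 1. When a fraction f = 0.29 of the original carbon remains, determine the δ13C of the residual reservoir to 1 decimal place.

Rayleigh residual: δ_res = (δ₀ + 1000)·f^(α−1) − 1000
α − 1 = -0.00640
f^(α−1) = 0.29^(-0.00640) = 1.007954
δ_res = (-29.7 + 1000) × 1.007954 − 1000 = 978.018 − 1000 = -21.98‰

-22.0‰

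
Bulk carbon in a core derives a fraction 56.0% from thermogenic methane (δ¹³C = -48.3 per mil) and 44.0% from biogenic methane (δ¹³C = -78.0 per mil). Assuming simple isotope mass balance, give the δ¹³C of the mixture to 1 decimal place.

δ_mix = f_A·δ_A + f_B·δ_B
δ_mix = 0.560 × (-48.3) + 0.440 × (-78.0)
δ_mix = -27.05 + -34.32 = -61.37 per mil

-61.4 per mil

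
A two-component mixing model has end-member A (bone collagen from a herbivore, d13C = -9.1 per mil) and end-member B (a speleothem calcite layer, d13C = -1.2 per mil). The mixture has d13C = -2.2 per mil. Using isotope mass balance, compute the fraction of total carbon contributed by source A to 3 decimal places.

δ_mix = f_A·δ_A + (1 − f_A)·δ_B  ⇒  f_A = (δ_mix − δ_B)/(δ_A − δ_B)
f_A = (-2.2 − (-1.2)) / (-9.1 − (-1.2))
f_A = -1.0 / -7.9 = 0.1266

0.127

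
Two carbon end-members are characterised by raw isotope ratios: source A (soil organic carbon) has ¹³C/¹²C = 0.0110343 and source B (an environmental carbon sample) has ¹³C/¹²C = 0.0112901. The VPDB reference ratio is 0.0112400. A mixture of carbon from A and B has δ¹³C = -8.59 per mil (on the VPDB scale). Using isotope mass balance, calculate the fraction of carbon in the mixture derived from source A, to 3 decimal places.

δ_A = (0.0110343/0.0112400 − 1)×1000 = (0.981699 − 1)×1000 = -18.301 per mil
δ_B = (0.0112901/0.0112400 − 1)×1000 = (1.004457 − 1)×1000 = 4.457 per mil
f_A = (δ_mix − δ_B)/(δ_A − δ_B) = (-8.59 − (4.457))/(-18.301 − (4.457))
f_A = -13.047 / -22.758 = 0.5733

0.573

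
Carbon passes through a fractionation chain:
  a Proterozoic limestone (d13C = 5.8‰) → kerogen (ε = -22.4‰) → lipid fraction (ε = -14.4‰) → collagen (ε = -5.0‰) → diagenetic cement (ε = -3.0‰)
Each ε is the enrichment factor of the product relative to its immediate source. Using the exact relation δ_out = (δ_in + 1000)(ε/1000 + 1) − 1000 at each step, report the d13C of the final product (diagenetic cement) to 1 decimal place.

step 1: δ = (5.80 + 1000)·(-22.4/1000 + 1) − 1000 = -16.73‰
step 2: δ = (-16.73 + 1000)·(-14.4/1000 + 1) − 1000 = -30.89‰
step 3: δ = (-30.89 + 1000)·(-5.0/1000 + 1) − 1000 = -35.73‰
step 4: δ = (-35.73 + 1000)·(-3.0/1000 + 1) − 1000 = -38.63‰

-38.6‰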